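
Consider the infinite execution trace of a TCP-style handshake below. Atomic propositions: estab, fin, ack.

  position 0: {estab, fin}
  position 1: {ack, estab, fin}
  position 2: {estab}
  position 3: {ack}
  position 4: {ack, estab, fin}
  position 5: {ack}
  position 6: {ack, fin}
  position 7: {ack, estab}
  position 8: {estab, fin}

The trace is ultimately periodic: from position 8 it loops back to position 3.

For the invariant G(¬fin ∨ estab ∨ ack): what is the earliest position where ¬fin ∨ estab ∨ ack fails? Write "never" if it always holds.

¬fin ∨ estab ∨ ack holds at every position 0..8, and those are all the positions the trace ever visits, so the invariant G(¬fin ∨ estab ∨ ack) is never violated.

never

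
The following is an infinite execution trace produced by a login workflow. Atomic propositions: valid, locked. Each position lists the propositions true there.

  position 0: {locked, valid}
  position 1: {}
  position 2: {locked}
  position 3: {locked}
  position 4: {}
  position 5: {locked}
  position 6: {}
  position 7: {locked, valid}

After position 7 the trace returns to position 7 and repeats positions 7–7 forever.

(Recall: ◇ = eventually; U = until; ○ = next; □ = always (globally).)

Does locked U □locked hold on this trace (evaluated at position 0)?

Walking from position 0: at position 1, □locked has not yet held and locked fails, so locked U □locked is false.

Does not hold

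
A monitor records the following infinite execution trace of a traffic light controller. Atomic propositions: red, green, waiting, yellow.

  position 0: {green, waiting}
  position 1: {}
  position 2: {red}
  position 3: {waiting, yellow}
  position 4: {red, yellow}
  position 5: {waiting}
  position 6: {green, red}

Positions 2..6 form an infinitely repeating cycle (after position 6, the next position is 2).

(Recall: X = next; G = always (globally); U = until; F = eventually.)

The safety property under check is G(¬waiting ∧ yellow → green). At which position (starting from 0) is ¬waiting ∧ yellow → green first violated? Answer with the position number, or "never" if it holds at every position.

4

Check ¬waiting ∧ yellow → green at each position in order: 0 ✓, 1 ✓, 2 ✓, 3 ✓.
At position 4 the labels are {red, yellow}, so ¬waiting ∧ yellow → green is false there. This is the first violation.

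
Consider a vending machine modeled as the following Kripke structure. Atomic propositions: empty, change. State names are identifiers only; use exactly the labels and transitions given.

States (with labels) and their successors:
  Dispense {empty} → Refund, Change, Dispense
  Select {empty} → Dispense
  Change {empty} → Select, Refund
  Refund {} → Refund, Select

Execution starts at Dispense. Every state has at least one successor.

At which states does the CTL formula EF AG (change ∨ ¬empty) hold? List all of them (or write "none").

none

States satisfying AG (change ∨ ¬empty): ∅.
States satisfying EF AG (change ∨ ¬empty): ∅.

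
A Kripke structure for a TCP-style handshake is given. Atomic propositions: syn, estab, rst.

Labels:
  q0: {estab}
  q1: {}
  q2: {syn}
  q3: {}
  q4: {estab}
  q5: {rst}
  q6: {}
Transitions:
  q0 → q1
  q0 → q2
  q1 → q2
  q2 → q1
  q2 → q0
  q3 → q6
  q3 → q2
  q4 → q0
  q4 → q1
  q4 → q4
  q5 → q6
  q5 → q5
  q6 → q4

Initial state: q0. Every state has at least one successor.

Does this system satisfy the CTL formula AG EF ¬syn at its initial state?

Holds

States satisfying EF ¬syn: {q0, q1, q2, q3, q4, q5, q6}.
States satisfying AG EF ¬syn: {q0, q1, q2, q3, q4, q5, q6}.
Every state reachable from q0 satisfies EF ¬syn.
q0 ∈ Sat(AG EF ¬syn).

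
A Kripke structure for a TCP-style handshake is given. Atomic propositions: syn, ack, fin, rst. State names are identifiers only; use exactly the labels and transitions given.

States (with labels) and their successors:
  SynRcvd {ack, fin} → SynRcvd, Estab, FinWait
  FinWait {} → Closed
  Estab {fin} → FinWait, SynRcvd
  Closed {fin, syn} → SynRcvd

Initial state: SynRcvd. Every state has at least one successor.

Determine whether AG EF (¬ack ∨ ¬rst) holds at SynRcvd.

States satisfying EF (¬ack ∨ ¬rst): {SynRcvd, FinWait, Estab, Closed}.
States satisfying AG EF (¬ack ∨ ¬rst): {SynRcvd, FinWait, Estab, Closed}.
Every state reachable from SynRcvd satisfies EF (¬ack ∨ ¬rst).
SynRcvd ∈ Sat(AG EF (¬ack ∨ ¬rst)).

Yes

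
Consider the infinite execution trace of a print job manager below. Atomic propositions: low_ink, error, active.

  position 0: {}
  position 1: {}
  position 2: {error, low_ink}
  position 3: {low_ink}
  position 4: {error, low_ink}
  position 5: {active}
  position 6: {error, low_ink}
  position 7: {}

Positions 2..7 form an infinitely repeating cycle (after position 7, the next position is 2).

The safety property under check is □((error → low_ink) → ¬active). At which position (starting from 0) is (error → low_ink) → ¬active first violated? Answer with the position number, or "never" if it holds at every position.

5

Check (error → low_ink) → ¬active at each position in order: 0 ✓, 1 ✓, 2 ✓, 3 ✓, 4 ✓.
At position 5 the labels are {active}, so (error → low_ink) → ¬active is false there. This is the first violation.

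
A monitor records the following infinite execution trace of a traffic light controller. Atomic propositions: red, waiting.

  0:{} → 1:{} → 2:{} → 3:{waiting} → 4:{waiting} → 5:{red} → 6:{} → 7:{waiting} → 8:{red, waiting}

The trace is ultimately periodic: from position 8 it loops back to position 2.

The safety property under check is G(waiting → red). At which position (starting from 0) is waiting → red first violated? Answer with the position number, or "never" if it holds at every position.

3

Check waiting → red at each position in order: 0 ✓, 1 ✓, 2 ✓.
At position 3 the labels are {waiting}, so waiting → red is false there. This is the first violation.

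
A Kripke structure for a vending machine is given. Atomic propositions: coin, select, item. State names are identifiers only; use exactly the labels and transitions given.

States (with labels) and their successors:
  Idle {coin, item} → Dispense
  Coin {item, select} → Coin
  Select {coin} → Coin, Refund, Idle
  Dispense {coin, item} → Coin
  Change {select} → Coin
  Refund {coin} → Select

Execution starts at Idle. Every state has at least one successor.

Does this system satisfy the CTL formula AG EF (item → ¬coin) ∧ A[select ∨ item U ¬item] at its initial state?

Does not hold

States satisfying EF (item → ¬coin): {Idle, Coin, Select, Dispense, Change, Refund}.
States satisfying AG EF (item → ¬coin): {Idle, Coin, Select, Dispense, Change, Refund}.
States satisfying select ∨ item: {Idle, Coin, Dispense, Change}.
States satisfying ¬item: {Select, Change, Refund}.
States satisfying A[select ∨ item U ¬item]: {Select, Change, Refund}.
States satisfying AG EF (item → ¬coin) ∧ A[select ∨ item U ¬item]: {Select, Change, Refund}.
Idle ∉ Sat(AG EF (item → ¬coin) ∧ A[select ∨ item U ¬item]).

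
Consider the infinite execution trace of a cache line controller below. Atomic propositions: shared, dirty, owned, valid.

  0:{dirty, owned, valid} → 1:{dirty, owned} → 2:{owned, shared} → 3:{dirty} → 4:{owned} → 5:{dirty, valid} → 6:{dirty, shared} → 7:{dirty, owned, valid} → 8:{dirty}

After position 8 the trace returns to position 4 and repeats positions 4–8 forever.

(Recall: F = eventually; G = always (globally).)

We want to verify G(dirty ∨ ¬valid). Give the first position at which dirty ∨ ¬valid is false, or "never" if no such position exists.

never

dirty ∨ ¬valid holds at every position 0..8, and those are all the positions the trace ever visits, so the invariant G(dirty ∨ ¬valid) is never violated.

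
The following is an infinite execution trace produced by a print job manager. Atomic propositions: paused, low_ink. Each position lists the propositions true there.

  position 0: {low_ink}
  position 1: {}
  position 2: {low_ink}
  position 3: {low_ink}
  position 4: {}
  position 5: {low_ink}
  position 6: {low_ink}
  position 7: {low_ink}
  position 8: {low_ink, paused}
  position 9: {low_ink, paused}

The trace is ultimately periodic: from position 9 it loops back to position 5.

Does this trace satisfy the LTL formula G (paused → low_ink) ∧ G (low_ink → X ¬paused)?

paused → low_ink holds at every position 0..9, and those are all positions ever visited, so G (paused → low_ink) holds.
Positions where paused holds: 8, 9.
Check low_ink at each: 8→ok, 9→ok.
low_ink → X ¬paused must hold at every position from 0 onward. It fails at position 7, so G (low_ink → X ¬paused) is false.
Positions where low_ink holds: 0, 2, 3, 5, 6, 7, 8, 9.
Check X ¬paused at each: 0→ok, 2→ok, 3→ok, 5→ok, 6→ok, 7→fails, 8→fails, 9→ok.
At position 0: G (paused → low_ink) is true; G (low_ink → X ¬paused) is false; so G (paused → low_ink) ∧ G (low_ink → X ¬paused) is false.

Violated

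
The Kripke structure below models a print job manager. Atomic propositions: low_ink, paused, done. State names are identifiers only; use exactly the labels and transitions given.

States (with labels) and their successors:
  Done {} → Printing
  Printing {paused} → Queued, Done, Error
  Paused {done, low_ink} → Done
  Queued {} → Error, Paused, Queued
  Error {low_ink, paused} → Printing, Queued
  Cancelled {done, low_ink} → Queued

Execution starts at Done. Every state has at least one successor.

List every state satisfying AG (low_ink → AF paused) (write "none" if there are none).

States satisfying low_ink → AF paused: {Done, Printing, Paused, Queued, Error}.
States satisfying AG (low_ink → AF paused): {Done, Printing, Paused, Queued, Error}.

{Done, Printing, Paused, Queued, Error}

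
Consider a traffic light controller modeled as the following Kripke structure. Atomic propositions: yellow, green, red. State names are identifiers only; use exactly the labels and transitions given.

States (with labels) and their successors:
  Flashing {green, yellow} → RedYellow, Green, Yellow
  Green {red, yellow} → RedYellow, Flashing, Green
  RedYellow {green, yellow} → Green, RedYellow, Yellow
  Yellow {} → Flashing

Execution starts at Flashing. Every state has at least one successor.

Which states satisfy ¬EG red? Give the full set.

States satisfying red: {Green}.
States satisfying EG red: {Green}.
States satisfying ¬EG red: {Flashing, RedYellow, Yellow}.

{Flashing, RedYellow, Yellow}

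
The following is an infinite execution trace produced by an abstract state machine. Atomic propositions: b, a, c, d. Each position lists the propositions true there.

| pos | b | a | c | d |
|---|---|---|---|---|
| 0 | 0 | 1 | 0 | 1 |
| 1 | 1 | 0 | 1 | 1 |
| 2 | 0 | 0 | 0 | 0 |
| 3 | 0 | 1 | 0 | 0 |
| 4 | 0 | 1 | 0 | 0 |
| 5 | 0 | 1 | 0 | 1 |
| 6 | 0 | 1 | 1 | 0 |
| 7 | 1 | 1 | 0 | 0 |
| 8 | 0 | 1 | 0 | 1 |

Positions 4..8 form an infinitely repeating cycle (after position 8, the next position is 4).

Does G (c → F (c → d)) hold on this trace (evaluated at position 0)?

c → F (c → d) holds at every position 0..8, and those are all positions ever visited, so G (c → F (c → d)) holds.
Positions where c holds: 1, 6.
Check F (c → d) at each: 1→ok, 6→ok.

Holds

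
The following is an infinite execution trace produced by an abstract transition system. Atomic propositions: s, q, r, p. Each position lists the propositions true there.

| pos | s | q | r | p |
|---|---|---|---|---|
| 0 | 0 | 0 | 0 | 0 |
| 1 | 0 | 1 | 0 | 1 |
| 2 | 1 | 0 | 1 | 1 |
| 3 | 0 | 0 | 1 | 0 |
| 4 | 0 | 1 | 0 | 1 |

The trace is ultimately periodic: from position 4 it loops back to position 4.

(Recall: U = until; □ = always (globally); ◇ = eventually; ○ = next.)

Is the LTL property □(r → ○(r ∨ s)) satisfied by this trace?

r → ○(r ∨ s) must hold at every position from 0 onward. It fails at position 3, so □(r → ○(r ∨ s)) is false.
Positions where r holds: 2, 3.
Check ○(r ∨ s) at each: 2→ok, 3→fails.

Does not hold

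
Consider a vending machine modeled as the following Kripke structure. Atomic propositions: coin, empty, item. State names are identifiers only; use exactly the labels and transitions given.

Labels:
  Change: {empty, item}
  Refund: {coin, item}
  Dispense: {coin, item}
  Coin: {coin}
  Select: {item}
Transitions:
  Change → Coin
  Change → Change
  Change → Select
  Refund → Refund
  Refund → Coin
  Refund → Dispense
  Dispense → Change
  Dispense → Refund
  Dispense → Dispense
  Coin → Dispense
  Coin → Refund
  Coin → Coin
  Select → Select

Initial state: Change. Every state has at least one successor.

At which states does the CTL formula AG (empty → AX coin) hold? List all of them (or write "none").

{Select}

States satisfying empty → AX coin: {Refund, Dispense, Coin, Select}.
States satisfying AG (empty → AX coin): {Select}.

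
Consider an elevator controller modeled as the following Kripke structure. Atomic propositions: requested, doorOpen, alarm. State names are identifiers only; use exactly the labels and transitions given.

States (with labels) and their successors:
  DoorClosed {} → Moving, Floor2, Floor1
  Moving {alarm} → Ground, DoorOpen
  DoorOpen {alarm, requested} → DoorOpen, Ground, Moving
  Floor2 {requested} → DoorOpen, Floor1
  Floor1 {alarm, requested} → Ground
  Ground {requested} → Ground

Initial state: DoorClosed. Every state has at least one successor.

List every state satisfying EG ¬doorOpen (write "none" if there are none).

{DoorClosed, Moving, DoorOpen, Floor2, Floor1, Ground}

States satisfying ¬doorOpen: {DoorClosed, Moving, DoorOpen, Floor2, Floor1, Ground}.
States satisfying EG ¬doorOpen: {DoorClosed, Moving, DoorOpen, Floor2, Floor1, Ground}.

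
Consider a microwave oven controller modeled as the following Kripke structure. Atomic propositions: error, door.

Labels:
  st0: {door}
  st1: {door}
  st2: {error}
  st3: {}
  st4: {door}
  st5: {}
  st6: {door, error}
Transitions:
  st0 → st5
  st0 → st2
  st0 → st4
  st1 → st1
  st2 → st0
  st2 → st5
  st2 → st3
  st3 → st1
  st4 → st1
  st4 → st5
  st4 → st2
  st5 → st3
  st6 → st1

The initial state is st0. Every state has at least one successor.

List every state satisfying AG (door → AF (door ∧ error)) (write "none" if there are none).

States satisfying door → AF (door ∧ error): {st2, st3, st5, st6}.
States satisfying AG (door → AF (door ∧ error)): ∅.

none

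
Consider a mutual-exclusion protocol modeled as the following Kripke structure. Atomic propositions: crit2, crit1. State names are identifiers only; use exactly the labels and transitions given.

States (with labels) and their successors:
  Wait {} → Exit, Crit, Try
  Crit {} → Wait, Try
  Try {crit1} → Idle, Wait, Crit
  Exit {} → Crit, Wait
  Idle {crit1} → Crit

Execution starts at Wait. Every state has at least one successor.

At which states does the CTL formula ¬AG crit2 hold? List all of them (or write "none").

States satisfying crit2: ∅.
States satisfying AG crit2: ∅.
States satisfying ¬AG crit2: {Wait, Crit, Try, Exit, Idle}.

{Wait, Crit, Try, Exit, Idle}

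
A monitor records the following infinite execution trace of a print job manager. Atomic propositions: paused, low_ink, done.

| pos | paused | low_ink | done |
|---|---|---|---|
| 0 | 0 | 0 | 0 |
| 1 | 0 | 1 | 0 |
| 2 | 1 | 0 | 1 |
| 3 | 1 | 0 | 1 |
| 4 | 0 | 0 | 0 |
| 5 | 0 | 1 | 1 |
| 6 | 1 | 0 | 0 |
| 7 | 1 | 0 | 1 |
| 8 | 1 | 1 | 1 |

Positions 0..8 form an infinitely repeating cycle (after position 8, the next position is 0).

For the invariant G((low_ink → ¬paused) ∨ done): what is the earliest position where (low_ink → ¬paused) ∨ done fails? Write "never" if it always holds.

(low_ink → ¬paused) ∨ done holds at every position 0..8, and those are all the positions the trace ever visits, so the invariant G((low_ink → ¬paused) ∨ done) is never violated.

never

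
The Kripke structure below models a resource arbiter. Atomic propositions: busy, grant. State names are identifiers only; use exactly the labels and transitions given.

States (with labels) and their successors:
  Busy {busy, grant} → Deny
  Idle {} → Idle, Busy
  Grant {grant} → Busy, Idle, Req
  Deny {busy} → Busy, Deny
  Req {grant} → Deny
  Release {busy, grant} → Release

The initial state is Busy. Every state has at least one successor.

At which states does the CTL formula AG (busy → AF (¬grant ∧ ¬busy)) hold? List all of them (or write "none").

none

States satisfying busy → AF (¬grant ∧ ¬busy): {Idle, Grant, Req}.
States satisfying AG (busy → AF (¬grant ∧ ¬busy)): ∅.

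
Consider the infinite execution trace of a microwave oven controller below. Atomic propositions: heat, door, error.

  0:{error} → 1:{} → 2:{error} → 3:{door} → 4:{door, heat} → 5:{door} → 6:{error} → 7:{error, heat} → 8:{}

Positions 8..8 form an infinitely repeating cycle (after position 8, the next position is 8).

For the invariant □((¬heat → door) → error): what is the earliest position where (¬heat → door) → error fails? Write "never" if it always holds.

3

Check (¬heat → door) → error at each position in order: 0 ✓, 1 ✓, 2 ✓.
At position 3 the labels are {door}, so (¬heat → door) → error is false there. This is the first violation.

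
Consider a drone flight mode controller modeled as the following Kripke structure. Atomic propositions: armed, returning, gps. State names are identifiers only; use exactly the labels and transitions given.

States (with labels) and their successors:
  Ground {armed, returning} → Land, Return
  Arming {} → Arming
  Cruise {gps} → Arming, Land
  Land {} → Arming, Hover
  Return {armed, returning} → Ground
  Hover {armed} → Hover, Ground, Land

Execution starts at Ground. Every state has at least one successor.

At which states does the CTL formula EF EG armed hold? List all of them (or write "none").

{Ground, Cruise, Land, Return, Hover}

States satisfying EG armed: {Ground, Return, Hover}.
States satisfying EF EG armed: {Ground, Cruise, Land, Return, Hover}.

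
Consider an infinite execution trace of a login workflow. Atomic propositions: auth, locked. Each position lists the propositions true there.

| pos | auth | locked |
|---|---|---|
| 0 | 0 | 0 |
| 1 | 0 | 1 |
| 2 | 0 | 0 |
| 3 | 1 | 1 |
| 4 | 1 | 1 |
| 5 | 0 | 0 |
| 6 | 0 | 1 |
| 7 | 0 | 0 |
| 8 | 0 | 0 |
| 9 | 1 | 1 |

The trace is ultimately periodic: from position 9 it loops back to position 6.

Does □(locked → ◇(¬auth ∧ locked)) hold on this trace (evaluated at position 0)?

Holds

locked → ◇(¬auth ∧ locked) holds at every position 0..9, and those are all positions ever visited, so □(locked → ◇(¬auth ∧ locked)) holds.
Positions where locked holds: 1, 3, 4, 6, 9.
Check ◇(¬auth ∧ locked) at each: 1→ok, 3→ok, 4→ok, 6→ok, 9→ok.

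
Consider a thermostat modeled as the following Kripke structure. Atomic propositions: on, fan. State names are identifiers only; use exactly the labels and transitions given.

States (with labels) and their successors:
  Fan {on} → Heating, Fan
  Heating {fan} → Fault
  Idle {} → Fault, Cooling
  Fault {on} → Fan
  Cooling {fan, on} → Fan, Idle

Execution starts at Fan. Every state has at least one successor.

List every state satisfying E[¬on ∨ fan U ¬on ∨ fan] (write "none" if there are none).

States satisfying ¬on ∨ fan: {Heating, Idle, Cooling}.
States satisfying E[¬on ∨ fan U ¬on ∨ fan]: {Heating, Idle, Cooling}.

{Heating, Idle, Cooling}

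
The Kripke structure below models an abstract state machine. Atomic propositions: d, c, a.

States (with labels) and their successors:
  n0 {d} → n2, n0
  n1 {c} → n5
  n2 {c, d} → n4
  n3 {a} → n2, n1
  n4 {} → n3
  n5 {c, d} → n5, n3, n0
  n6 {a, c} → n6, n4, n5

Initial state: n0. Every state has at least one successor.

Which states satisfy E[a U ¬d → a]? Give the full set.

{n0, n2, n3, n5, n6}

States satisfying a: {n3, n6}.
States satisfying ¬d → a: {n0, n2, n3, n5, n6}.
States satisfying E[a U ¬d → a]: {n0, n2, n3, n5, n6}.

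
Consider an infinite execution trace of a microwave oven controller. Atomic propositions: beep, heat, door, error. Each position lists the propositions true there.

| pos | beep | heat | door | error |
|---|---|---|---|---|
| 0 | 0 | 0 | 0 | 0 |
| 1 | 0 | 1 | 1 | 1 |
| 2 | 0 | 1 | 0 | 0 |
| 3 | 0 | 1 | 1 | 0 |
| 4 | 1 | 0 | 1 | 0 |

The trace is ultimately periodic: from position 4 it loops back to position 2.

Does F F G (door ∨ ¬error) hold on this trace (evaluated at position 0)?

F G (door ∨ ¬error) holds at position 0, which is reachable from 0, so F F G (door ∨ ¬error) holds.

Holds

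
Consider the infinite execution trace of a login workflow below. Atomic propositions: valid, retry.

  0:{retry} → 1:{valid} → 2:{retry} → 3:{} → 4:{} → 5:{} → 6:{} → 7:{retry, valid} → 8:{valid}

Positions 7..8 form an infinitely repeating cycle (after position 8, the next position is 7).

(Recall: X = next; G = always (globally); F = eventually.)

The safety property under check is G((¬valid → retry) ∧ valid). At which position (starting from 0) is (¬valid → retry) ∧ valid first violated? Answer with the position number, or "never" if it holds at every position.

At position 0 the labels are {retry}, so (¬valid → retry) ∧ valid is false there. This is the first violation.

0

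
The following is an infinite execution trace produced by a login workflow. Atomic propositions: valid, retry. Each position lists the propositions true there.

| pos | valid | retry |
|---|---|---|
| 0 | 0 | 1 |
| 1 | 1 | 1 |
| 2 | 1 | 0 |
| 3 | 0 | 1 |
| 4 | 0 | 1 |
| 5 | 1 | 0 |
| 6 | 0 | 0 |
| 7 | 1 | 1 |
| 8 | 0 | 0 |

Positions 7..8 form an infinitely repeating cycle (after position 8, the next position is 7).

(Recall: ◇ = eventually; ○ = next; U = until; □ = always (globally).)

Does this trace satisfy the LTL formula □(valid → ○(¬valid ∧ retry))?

valid → ○(¬valid ∧ retry) must hold at every position from 0 onward. It fails at position 1, so □(valid → ○(¬valid ∧ retry)) is false.
Positions where valid holds: 1, 2, 5, 7.
Check ○(¬valid ∧ retry) at each: 1→fails, 2→ok, 5→fails, 7→fails.

No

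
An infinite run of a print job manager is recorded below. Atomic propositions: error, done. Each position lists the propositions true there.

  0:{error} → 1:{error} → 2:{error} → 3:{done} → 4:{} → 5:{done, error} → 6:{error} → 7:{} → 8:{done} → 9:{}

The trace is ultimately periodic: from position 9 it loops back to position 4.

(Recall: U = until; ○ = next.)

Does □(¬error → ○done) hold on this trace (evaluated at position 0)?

¬error → ○done must hold at every position from 0 onward. It fails at position 3, so □(¬error → ○done) is false.
Positions where ¬error holds: 3, 4, 7, 8, 9.
Check ○done at each: 3→fails, 4→ok, 7→ok, 8→fails, 9→fails.

No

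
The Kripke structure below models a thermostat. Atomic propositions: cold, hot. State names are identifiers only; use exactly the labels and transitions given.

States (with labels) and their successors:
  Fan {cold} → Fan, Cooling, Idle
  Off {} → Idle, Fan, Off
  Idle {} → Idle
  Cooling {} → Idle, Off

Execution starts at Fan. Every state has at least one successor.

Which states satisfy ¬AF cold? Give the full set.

States satisfying cold: {Fan}.
States satisfying AF cold: {Fan}.
States satisfying ¬AF cold: {Off, Idle, Cooling}.

{Off, Idle, Cooling}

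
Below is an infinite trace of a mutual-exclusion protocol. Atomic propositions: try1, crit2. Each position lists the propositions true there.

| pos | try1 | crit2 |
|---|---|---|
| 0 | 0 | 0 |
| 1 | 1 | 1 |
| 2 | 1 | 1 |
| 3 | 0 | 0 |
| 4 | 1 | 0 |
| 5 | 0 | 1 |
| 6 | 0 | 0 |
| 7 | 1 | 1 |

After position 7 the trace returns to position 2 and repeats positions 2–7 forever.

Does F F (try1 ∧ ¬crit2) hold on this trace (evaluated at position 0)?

F (try1 ∧ ¬crit2) holds at position 0, which is reachable from 0, so F F (try1 ∧ ¬crit2) holds.

Satisfied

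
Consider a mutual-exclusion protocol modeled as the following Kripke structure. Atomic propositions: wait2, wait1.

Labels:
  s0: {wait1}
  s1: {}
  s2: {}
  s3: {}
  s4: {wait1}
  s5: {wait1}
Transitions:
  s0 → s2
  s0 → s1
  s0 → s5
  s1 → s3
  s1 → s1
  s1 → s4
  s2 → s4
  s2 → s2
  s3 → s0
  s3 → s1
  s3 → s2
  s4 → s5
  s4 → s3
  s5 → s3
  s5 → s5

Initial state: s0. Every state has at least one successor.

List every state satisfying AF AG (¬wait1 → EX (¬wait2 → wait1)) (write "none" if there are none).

States satisfying AG (¬wait1 → EX (¬wait2 → wait1)): {s0, s1, s2, s3, s4, s5}.
States satisfying AF AG (¬wait1 → EX (¬wait2 → wait1)): {s0, s1, s2, s3, s4, s5}.

{s0, s1, s2, s3, s4, s5}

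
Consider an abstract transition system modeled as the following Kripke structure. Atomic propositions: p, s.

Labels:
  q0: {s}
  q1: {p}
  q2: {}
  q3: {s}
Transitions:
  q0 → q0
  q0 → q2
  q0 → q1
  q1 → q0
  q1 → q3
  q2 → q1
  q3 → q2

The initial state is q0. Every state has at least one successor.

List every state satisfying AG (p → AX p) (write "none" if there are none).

States satisfying p → AX p: {q0, q2, q3}.
States satisfying AG (p → AX p): ∅.

none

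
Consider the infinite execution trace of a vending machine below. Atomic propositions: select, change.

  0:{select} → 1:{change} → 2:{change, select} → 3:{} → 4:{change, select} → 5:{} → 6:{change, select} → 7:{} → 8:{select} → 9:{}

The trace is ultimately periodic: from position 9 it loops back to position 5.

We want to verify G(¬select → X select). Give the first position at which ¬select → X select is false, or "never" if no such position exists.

Check ¬select → X select at each position in order: 0 ✓, 1 ✓, 2 ✓, 3 ✓, 4 ✓, 5 ✓, 6 ✓, 7 ✓, 8 ✓.
At position 9 the labels are {} and the next position 5 has {}, so ¬select → X select is false there. This is the first violation.

9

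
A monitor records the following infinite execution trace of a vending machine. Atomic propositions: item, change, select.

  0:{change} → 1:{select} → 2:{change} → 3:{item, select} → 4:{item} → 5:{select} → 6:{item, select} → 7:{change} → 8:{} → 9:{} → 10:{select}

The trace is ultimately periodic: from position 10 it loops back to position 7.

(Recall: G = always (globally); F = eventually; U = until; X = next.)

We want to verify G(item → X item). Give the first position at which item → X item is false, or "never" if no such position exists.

Check item → X item at each position in order: 0 ✓, 1 ✓, 2 ✓, 3 ✓.
At position 4 the labels are {item} and the next position 5 has {select}, so item → X item is false there. This is the first violation.

4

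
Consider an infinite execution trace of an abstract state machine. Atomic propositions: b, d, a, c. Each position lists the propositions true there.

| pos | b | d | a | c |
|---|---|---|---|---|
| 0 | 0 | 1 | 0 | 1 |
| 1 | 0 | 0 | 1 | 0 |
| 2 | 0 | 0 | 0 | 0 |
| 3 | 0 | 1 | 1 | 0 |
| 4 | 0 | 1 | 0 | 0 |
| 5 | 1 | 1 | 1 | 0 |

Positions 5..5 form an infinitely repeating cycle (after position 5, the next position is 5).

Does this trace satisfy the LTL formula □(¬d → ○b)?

¬d → ○b must hold at every position from 0 onward. It fails at position 1, so □(¬d → ○b) is false.
Positions where ¬d holds: 1, 2.
Check ○b at each: 1→fails, 2→fails.

Does not hold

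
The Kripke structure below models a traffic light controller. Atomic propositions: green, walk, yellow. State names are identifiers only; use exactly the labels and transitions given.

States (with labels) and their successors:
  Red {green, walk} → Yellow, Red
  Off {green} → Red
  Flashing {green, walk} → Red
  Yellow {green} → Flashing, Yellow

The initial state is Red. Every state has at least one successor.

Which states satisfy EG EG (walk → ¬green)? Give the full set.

{Yellow}

States satisfying EG (walk → ¬green): {Yellow}.
States satisfying EG EG (walk → ¬green): {Yellow}.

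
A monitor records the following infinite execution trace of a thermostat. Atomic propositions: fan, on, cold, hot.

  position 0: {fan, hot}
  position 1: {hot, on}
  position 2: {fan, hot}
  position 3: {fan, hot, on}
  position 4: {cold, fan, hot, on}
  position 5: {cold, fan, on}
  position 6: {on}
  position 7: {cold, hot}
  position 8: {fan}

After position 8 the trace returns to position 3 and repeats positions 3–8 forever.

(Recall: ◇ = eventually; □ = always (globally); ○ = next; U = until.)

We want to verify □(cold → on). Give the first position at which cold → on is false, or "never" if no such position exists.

Check cold → on at each position in order: 0 ✓, 1 ✓, 2 ✓, 3 ✓, 4 ✓, 5 ✓, 6 ✓.
At position 7 the labels are {cold, hot}, so cold → on is false there. This is the first violation.

7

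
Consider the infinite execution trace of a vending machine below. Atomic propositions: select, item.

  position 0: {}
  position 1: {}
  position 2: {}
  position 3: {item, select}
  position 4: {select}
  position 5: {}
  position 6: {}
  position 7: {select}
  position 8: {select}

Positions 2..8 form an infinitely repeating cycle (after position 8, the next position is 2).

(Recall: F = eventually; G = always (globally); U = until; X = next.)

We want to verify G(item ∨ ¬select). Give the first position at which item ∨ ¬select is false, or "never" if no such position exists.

Check item ∨ ¬select at each position in order: 0 ✓, 1 ✓, 2 ✓, 3 ✓.
At position 4 the labels are {select}, so item ∨ ¬select is false there. This is the first violation.

4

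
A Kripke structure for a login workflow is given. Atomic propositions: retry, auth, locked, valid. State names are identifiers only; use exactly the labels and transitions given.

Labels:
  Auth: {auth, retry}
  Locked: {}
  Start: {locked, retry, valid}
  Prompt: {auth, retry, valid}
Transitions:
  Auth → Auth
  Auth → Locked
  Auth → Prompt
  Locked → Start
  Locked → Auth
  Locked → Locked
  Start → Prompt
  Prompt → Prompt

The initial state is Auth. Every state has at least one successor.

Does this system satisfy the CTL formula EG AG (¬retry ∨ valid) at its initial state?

Does not hold

States satisfying AG (¬retry ∨ valid): {Start, Prompt}.
States satisfying EG AG (¬retry ∨ valid): {Start, Prompt}.
No suitable path/successor from Auth witnesses the formula.
Auth ∉ Sat(EG AG (¬retry ∨ valid)).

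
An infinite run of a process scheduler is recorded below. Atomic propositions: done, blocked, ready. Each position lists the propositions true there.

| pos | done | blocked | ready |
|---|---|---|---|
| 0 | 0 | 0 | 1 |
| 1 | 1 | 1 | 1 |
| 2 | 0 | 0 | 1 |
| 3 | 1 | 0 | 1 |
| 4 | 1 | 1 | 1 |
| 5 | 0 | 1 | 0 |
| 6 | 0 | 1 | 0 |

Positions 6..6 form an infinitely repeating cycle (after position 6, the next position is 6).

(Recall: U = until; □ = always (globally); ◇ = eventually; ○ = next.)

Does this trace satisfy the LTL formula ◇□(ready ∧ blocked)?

□(ready ∧ blocked) is false at every position 0..6, so it never becomes true and ◇□(ready ∧ blocked) fails.

Violated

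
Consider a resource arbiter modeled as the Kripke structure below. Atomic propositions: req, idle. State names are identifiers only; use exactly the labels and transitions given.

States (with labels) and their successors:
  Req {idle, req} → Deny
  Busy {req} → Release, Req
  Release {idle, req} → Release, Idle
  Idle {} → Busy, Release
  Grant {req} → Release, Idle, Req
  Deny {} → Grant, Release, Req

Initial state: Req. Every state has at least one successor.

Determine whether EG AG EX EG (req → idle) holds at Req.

States satisfying AG EX EG (req → idle): {Req, Busy, Release, Idle, Grant, Deny}.
States satisfying EG AG EX EG (req → idle): {Req, Busy, Release, Idle, Grant, Deny}.
Req ∈ Sat(EG AG EX EG (req → idle)).

Yes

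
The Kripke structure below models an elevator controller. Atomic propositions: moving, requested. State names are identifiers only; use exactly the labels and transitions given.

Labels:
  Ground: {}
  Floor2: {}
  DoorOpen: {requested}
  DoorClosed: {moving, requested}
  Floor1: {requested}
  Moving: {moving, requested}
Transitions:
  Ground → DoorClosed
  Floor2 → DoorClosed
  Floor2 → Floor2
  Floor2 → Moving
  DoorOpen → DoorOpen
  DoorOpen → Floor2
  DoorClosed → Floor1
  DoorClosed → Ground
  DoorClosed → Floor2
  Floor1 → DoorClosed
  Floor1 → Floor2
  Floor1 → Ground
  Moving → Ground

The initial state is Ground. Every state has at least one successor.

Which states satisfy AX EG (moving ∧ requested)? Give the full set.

States satisfying EG (moving ∧ requested): ∅.
States satisfying AX EG (moving ∧ requested): ∅.

none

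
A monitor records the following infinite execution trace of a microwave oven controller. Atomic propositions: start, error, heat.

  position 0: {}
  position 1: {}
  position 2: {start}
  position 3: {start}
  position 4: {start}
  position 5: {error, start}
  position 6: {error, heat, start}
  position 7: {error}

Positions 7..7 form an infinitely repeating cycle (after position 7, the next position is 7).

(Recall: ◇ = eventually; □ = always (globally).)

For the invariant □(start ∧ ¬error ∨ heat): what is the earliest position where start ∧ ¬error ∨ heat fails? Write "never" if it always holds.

0

At position 0 the labels are {}, so start ∧ ¬error ∨ heat is false there. This is the first violation.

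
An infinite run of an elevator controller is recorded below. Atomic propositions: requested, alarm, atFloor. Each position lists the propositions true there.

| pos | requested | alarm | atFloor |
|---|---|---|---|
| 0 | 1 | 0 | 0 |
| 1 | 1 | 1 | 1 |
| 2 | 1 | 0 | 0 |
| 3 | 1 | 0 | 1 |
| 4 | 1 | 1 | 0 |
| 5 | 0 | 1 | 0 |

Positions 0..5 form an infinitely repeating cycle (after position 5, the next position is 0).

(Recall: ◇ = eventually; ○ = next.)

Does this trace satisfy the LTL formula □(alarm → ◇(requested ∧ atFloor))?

alarm → ◇(requested ∧ atFloor) holds at every position 0..5, and those are all positions ever visited, so □(alarm → ◇(requested ∧ atFloor)) holds.
Positions where alarm holds: 1, 4, 5.
Check ◇(requested ∧ atFloor) at each: 1→ok, 4→ok, 5→ok.

Satisfied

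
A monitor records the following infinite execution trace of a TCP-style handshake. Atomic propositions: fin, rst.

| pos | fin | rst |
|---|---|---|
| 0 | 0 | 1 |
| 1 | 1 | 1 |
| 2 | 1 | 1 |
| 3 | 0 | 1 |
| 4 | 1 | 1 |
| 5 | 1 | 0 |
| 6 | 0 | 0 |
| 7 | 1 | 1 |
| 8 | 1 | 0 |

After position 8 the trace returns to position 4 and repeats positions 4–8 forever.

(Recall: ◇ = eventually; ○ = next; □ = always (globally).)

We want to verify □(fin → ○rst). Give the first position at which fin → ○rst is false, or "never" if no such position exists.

4

Check fin → ○rst at each position in order: 0 ✓, 1 ✓, 2 ✓, 3 ✓.
At position 4 the labels are {fin, rst} and the next position 5 has {fin}, so fin → ○rst is false there. This is the first violation.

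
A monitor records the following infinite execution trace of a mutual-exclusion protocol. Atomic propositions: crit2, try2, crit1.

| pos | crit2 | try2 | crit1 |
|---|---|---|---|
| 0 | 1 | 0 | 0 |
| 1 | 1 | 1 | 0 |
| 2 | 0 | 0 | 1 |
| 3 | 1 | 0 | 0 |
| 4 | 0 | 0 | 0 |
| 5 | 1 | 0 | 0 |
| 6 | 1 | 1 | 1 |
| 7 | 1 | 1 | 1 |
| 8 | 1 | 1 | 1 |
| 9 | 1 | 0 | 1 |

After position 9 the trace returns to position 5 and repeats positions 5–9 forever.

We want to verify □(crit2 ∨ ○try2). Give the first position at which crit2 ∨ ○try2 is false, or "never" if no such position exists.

2

Check crit2 ∨ ○try2 at each position in order: 0 ✓, 1 ✓.
At position 2 the labels are {crit1} and the next position 3 has {crit2}, so crit2 ∨ ○try2 is false there. This is the first violation.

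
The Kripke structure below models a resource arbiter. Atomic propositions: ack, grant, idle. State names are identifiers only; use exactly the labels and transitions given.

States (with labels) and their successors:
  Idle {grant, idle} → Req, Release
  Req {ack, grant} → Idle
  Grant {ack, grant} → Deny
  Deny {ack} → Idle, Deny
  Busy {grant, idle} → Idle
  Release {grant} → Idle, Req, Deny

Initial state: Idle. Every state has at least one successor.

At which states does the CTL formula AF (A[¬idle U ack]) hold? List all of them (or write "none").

{Req, Grant, Deny}

States satisfying A[¬idle U ack]: {Req, Grant, Deny}.
States satisfying AF (A[¬idle U ack]): {Req, Grant, Deny}.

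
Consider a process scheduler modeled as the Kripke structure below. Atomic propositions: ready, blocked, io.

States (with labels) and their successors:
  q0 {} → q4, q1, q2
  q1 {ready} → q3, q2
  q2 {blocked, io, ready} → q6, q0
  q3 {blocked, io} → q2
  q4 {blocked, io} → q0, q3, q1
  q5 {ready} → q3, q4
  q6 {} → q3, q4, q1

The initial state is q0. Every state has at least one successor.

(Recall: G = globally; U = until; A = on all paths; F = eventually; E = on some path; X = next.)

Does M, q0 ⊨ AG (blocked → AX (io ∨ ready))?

No

States satisfying blocked → AX (io ∨ ready): {q0, q1, q3, q5, q6}.
States satisfying AG (blocked → AX (io ∨ ready)): ∅.
q2 is reachable from q0 and violates blocked → AX (io ∨ ready), so AG fails at q0.
q0 ∉ Sat(AG (blocked → AX (io ∨ ready))).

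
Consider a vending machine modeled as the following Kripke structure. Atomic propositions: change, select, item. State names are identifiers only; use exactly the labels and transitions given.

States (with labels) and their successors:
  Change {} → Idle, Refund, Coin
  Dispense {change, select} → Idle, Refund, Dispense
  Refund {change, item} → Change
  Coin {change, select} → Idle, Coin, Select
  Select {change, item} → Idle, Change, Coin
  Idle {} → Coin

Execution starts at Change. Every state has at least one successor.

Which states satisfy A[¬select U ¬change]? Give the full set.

{Change, Refund, Idle}

States satisfying ¬select: {Change, Refund, Select, Idle}.
States satisfying ¬change: {Change, Idle}.
States satisfying A[¬select U ¬change]: {Change, Refund, Idle}.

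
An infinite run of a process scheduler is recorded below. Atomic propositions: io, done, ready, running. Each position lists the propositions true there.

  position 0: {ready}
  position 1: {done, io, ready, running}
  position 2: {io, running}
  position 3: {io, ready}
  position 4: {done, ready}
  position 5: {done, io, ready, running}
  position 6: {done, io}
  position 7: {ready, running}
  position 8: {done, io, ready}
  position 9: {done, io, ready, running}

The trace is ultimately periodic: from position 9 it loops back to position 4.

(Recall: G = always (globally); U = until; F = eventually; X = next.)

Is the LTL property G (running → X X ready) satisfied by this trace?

Holds

running → X X ready holds at every position 0..9, and those are all positions ever visited, so G (running → X X ready) holds.
Positions where running holds: 1, 2, 5, 7, 9.
Check X X ready at each: 1→ok, 2→ok, 5→ok, 7→ok, 9→ok.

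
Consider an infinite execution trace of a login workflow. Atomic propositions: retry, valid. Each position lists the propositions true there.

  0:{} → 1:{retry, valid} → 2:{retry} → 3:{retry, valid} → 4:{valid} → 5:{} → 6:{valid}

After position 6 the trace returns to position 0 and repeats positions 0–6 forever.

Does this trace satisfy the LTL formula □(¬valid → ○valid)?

¬valid → ○valid holds at every position 0..6, and those are all positions ever visited, so □(¬valid → ○valid) holds.
Positions where ¬valid holds: 0, 2, 5.
Check ○valid at each: 0→ok, 2→ok, 5→ok.

Holds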